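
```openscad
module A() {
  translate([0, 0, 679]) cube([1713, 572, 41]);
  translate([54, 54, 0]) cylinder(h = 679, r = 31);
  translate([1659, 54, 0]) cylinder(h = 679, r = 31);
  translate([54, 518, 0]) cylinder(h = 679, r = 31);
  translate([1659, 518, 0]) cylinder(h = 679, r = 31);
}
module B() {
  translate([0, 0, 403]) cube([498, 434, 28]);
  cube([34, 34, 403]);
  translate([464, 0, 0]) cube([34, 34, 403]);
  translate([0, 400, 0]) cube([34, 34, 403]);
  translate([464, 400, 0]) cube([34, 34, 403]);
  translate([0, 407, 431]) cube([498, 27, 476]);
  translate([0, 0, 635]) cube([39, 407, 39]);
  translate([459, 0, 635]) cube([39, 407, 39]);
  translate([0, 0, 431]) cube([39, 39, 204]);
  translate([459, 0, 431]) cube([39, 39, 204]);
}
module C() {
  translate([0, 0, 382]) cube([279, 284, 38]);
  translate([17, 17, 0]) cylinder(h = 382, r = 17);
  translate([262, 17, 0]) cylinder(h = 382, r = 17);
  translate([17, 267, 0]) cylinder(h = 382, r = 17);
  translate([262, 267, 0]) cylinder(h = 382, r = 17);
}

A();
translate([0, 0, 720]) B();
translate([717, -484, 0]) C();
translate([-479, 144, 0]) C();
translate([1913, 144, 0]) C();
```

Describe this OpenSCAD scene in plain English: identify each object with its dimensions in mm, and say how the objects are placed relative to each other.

A is a table: top 1713 mm (x) × 572 mm (y), 41 mm thick, upper face at z = 720 mm, on four round legs of 62 mm diameter, each leg's bounding box inset 23 mm from the nearest pair of top edges, running from z = 0 to the bottom of the top.

B is a chair: 498×434 mm seat, 28 mm thick, top at z = 431 mm, on four 34 mm square corner legs flush with the seat edges. A 27 mm thick backrest slab spans the full seat width, extending 476 mm above the seat top, its back face flush with the seat's +y edge. Two armrests of 39×39 mm section run along each side from the seat's front edge to the front of the backrest, top faces 243 mm above the seat top and outer faces flush with the seat's x-edges; a 39×39 mm post under the front of each armrest stands on the seat at the front corner.

C is a four-legged stool. The seat is a 279×284×38 mm slab whose top surface is at z = 420 mm; four round legs, each 34 mm in diameter, run from the floor (z = 0) to the underside of the seat, each leg's axis is inset half a diameter from the nearest pair of seat edges (so the leg's bounding box is flush with the corner).

The chair is on top of the table. Three stools sit around the table at the −y, −x, +x sides.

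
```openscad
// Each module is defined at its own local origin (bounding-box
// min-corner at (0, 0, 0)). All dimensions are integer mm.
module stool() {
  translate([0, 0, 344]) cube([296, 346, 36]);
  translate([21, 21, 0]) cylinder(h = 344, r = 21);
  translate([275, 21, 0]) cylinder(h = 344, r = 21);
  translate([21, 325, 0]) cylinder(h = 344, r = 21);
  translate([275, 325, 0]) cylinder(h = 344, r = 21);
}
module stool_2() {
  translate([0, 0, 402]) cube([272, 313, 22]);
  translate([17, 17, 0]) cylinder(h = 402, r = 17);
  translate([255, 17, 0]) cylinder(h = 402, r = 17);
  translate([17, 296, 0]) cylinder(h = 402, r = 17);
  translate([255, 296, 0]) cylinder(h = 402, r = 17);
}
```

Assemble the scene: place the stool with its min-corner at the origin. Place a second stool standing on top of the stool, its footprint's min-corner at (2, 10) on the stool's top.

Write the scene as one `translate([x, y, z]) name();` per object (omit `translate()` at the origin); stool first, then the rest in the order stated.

stool();
translate([2, 10, 380]) stool_2();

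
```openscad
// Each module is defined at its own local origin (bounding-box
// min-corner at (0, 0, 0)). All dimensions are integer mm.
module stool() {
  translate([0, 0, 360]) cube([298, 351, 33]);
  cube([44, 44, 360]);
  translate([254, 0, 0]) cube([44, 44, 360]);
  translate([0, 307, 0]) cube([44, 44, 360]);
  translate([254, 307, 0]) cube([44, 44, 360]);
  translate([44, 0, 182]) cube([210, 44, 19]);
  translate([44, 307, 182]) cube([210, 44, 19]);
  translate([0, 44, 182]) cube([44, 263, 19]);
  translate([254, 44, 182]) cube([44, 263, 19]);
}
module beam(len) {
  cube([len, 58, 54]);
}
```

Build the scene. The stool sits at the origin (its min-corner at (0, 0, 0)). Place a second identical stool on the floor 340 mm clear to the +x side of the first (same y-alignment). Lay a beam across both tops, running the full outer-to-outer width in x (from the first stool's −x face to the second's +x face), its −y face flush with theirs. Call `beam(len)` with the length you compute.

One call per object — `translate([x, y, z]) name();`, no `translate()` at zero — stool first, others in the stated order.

stool();
translate([638, 0, 0]) stool();
translate([0, 0, 393]) beam(936);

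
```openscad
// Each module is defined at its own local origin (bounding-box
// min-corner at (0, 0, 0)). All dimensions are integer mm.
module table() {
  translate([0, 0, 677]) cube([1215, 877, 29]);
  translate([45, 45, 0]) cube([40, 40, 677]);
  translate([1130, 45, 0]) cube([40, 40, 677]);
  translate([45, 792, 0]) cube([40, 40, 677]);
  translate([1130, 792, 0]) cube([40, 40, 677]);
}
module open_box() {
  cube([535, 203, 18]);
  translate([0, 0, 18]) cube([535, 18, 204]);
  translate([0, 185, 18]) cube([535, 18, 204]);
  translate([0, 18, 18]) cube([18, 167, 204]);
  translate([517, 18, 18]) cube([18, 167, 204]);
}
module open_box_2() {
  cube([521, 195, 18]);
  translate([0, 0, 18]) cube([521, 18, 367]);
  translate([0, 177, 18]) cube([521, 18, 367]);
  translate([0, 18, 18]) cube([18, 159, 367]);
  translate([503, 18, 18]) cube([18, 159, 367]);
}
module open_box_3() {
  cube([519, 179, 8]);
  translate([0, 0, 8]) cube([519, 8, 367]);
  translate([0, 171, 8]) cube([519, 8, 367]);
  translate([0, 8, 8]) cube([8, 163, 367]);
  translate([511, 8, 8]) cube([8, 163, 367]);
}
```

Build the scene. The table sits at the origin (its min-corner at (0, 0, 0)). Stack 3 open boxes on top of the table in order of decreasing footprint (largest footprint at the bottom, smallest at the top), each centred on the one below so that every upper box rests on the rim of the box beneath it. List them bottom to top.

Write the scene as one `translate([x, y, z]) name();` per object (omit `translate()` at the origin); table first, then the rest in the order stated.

table();
translate([340, 337, 706]) open_box();
translate([347, 341, 928]) open_box_2();
translate([348, 349, 1313]) open_box_3();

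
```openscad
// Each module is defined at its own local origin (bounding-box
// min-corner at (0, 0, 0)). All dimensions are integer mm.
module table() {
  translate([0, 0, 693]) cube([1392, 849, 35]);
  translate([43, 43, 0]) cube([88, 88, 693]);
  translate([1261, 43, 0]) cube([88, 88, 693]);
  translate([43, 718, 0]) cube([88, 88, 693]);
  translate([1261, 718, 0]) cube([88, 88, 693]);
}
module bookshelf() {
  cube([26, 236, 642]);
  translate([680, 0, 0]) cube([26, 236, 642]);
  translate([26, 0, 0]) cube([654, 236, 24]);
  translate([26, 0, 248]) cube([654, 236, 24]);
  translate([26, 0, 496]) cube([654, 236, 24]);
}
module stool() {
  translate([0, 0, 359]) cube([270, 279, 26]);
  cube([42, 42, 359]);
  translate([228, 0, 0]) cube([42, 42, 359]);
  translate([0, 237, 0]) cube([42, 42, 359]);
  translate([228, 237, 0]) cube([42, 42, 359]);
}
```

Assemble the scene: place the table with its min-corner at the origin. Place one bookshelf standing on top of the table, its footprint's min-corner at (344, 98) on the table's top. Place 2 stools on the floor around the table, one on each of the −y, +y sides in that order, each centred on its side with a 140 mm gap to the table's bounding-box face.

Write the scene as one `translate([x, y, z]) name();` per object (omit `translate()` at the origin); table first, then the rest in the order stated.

table();
translate([344, 98, 728]) bookshelf();
translate([561, -419, 0]) stool();
translate([561, 989, 0]) stool();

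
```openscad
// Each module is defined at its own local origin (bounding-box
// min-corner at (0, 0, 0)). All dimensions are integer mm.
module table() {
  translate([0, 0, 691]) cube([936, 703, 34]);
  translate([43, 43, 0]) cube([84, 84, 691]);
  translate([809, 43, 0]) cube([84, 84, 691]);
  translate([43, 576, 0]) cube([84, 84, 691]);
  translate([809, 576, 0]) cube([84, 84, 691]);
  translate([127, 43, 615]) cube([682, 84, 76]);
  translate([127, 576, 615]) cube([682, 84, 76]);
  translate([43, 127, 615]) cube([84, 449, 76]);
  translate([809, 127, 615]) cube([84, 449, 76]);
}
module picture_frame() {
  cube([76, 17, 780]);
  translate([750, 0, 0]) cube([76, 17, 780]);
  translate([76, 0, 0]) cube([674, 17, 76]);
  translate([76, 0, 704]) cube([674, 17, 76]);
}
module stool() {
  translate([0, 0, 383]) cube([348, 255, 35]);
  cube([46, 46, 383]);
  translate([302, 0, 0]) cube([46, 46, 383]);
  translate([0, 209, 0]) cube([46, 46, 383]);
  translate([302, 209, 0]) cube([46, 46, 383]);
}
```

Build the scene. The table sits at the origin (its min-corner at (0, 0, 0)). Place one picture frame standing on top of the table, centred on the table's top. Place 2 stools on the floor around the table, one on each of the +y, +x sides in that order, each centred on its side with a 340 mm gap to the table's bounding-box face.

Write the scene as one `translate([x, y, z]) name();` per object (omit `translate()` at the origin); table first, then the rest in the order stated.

table();
translate([55, 343, 725]) picture_frame();
translate([294, 1043, 0]) stool();
translate([1276, 224, 0]) stool();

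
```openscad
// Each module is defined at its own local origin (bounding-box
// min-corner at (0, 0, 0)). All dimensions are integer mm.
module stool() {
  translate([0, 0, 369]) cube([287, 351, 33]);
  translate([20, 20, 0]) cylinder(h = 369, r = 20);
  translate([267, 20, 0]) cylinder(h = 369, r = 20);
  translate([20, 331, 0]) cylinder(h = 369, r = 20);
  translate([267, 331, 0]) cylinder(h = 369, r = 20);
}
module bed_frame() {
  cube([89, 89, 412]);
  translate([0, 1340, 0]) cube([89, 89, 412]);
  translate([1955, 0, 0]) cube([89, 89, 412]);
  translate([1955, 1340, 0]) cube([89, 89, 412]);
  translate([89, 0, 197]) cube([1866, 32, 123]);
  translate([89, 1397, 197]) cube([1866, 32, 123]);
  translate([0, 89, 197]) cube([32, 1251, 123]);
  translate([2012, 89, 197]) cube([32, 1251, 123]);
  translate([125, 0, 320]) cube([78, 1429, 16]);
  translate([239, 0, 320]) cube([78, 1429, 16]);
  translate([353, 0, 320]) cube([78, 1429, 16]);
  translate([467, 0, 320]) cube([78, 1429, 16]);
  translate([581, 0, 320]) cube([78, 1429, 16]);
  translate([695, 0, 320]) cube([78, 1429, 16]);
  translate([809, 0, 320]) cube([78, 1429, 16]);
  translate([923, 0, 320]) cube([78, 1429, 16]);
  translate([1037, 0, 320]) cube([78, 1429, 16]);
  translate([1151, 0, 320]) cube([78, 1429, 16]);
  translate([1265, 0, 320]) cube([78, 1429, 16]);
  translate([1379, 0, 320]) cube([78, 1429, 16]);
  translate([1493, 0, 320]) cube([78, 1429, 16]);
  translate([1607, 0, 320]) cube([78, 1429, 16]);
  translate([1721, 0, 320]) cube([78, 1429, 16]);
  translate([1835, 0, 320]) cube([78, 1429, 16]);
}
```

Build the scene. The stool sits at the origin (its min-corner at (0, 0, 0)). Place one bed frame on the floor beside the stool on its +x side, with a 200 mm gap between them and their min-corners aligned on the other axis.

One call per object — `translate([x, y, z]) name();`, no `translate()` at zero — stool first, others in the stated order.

stool();
translate([487, 0, 0]) bed_frame();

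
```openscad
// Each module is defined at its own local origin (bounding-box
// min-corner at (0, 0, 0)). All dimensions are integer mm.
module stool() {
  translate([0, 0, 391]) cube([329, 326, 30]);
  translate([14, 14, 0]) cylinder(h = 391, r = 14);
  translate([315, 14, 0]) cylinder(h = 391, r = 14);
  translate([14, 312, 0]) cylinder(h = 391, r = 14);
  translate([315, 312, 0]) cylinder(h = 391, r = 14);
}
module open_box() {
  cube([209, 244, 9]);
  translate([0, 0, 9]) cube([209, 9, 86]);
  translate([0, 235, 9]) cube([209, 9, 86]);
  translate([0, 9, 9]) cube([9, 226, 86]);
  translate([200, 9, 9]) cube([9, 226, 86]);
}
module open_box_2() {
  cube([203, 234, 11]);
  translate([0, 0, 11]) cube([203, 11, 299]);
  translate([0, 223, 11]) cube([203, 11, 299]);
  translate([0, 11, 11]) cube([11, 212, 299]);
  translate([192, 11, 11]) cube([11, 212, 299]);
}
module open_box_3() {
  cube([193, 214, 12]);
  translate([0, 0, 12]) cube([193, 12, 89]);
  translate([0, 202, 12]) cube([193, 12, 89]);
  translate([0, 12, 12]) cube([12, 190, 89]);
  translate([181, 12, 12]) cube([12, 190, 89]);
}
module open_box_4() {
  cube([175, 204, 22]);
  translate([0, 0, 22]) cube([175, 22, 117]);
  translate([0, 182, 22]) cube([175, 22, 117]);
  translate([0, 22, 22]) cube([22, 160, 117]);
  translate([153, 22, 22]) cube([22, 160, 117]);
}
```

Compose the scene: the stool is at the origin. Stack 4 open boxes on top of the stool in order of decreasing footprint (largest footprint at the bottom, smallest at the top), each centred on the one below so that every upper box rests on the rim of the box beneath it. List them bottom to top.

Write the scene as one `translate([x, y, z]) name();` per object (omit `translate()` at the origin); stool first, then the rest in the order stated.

stool();
translate([60, 41, 421]) open_box();
translate([63, 46, 516]) open_box_2();
translate([68, 56, 826]) open_box_3();
translate([77, 61, 927]) open_box_4();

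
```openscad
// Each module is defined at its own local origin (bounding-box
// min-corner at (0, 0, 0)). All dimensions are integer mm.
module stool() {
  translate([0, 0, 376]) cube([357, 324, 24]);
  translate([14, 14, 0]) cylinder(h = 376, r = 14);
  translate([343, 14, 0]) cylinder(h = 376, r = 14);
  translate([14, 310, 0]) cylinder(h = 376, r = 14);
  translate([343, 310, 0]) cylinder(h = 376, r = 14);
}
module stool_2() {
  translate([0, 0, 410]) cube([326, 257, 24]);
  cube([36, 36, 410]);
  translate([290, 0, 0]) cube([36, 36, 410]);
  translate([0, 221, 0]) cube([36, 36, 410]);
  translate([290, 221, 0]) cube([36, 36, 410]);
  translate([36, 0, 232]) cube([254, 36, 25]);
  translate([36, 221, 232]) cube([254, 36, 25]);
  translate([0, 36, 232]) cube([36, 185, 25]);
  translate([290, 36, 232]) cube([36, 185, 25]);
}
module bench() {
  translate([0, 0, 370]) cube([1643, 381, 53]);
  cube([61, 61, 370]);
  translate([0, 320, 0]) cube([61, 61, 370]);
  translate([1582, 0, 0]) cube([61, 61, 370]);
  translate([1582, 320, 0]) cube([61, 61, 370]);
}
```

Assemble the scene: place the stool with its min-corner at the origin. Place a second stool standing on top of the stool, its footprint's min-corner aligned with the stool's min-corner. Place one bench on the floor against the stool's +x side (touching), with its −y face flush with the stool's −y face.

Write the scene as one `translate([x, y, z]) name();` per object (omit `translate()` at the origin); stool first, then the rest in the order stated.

stool();
translate([0, 0, 400]) stool_2();
translate([357, 0, 0]) bench();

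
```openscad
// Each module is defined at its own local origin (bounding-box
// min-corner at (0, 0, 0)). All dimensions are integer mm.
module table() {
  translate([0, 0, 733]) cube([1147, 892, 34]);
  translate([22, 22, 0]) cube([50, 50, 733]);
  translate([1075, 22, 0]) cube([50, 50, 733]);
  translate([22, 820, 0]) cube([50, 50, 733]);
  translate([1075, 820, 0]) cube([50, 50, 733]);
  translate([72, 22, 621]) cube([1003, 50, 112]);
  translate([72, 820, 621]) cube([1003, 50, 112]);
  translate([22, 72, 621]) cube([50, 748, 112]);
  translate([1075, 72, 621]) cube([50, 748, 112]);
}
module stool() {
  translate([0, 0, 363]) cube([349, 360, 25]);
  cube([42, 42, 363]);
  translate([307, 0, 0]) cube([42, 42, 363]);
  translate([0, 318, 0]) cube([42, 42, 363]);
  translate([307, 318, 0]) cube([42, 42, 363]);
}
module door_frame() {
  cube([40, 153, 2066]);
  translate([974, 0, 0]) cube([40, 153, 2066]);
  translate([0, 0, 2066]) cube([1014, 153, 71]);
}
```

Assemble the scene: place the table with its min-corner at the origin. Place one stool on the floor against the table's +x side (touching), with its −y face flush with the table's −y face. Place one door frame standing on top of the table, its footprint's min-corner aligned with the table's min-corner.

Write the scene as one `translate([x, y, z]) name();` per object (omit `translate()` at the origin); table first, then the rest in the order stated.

table();
translate([1147, 0, 0]) stool();
translate([0, 0, 767]) door_frame();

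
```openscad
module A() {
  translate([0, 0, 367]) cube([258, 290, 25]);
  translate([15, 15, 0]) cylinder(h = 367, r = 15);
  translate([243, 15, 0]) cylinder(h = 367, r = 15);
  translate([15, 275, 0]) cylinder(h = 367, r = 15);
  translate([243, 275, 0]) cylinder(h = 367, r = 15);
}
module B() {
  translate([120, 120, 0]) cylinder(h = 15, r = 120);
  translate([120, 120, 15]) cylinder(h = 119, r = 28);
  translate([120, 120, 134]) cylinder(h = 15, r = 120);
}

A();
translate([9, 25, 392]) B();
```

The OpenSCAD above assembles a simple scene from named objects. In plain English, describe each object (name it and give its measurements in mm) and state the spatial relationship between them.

A is a four-legged stool. The seat is 258×290 mm, 25 mm thick, top at z = 392 mm. It stands on four round legs, each 30 mm in diameter, from z = 0 to the seat underside, each leg's axis is inset half a diameter from the nearest pair of seat edges (so the leg's bounding box is flush with the corner).

B is a spool: two coaxial disc flanges of radius 120 mm and thickness 15 mm, joined by a core cylinder of radius 28 mm and height 119 mm. The lower flange rests on z = 0 and the three cylinders share a vertical axis.

The spool is on top of the stool, centred.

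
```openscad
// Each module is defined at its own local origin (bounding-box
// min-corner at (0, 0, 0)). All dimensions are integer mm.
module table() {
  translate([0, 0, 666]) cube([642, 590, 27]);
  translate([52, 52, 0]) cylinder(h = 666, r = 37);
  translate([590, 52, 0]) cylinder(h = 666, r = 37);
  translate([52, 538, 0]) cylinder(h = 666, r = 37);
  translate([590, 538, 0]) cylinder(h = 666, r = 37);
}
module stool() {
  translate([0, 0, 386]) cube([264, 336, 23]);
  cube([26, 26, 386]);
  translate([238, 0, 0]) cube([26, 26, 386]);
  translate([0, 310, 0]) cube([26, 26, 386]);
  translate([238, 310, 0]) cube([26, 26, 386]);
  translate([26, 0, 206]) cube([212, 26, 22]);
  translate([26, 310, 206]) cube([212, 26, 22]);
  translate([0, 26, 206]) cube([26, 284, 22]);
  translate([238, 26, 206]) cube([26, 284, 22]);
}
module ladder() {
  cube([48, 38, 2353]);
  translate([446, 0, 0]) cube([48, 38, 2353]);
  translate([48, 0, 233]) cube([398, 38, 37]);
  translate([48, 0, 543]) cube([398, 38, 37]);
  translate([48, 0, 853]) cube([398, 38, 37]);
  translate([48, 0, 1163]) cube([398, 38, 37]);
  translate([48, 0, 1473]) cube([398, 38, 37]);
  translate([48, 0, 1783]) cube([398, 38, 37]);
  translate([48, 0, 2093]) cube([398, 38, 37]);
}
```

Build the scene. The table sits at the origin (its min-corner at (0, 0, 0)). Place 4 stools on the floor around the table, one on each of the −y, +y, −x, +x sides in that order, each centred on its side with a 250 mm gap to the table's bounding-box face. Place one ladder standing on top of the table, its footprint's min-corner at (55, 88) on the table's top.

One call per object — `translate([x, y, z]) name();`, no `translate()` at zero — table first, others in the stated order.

table();
translate([189, -586, 0]) stool();
translate([189, 840, 0]) stool();
translate([-514, 127, 0]) stool();
translate([892, 127, 0]) stool();
translate([55, 88, 693]) ladder();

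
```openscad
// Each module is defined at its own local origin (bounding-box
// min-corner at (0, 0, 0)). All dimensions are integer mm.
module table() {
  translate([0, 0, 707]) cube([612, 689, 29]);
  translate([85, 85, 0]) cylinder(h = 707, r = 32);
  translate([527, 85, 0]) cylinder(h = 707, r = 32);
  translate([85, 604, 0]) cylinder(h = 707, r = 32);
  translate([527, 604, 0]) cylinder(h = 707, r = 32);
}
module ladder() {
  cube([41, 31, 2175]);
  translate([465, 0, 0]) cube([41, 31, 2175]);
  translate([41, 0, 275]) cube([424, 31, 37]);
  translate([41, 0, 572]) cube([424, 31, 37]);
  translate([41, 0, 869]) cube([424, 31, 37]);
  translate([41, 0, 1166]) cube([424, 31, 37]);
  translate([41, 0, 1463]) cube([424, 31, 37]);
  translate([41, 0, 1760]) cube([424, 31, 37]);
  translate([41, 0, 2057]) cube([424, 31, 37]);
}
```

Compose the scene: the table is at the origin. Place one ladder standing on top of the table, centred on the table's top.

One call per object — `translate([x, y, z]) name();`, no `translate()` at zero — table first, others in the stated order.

table();
translate([53, 329, 736]) ladder();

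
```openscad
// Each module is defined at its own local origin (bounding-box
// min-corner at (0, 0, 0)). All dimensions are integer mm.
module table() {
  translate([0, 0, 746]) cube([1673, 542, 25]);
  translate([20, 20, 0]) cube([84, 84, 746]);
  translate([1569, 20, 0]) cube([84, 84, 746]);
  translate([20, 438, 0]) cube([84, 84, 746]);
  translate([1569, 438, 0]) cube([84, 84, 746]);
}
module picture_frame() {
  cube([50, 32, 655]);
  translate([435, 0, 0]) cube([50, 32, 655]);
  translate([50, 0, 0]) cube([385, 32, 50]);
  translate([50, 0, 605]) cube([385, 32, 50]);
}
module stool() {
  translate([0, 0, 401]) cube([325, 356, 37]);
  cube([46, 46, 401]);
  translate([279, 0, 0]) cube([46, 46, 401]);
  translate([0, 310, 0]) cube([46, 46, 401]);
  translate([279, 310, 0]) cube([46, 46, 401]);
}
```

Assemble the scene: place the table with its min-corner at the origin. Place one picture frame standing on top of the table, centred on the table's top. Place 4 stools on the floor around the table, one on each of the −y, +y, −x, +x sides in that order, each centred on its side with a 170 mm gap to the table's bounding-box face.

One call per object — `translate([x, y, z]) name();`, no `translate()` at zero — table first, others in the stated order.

table();
translate([594, 255, 771]) picture_frame();
translate([674, -526, 0]) stool();
translate([674, 712, 0]) stool();
translate([-495, 93, 0]) stool();
translate([1843, 93, 0]) stool();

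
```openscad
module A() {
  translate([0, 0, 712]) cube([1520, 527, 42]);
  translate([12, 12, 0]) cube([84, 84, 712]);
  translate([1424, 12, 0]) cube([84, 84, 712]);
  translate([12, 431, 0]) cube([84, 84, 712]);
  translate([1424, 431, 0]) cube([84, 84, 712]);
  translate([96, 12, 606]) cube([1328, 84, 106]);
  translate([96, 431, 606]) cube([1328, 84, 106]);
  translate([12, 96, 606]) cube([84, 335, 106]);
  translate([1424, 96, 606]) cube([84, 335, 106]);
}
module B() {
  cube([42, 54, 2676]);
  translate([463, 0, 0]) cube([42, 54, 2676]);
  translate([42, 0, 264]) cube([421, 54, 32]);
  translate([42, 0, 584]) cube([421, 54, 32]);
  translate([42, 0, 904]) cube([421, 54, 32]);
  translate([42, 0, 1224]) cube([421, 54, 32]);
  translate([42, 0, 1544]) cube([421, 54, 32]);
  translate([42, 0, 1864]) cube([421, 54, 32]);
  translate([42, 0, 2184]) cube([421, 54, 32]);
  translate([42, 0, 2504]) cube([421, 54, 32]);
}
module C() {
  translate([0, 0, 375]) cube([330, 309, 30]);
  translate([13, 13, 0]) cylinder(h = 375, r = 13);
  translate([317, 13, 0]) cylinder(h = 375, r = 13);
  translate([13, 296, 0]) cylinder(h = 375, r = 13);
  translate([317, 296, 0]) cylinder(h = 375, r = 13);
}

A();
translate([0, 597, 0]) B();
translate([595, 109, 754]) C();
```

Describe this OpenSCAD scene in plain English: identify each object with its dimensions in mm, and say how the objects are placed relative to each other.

A is a rectangular dining table. The top is 1520×527×42 mm with its upper surface at z = 754 mm. It stands on four 84×84 mm square legs, each inset 12 mm from the nearest pair of top edges, running from the floor to the underside of the top. Four apron rails, 84 mm thick and 106 mm tall, run between adjacent legs with their top edges flush with the underside of the top and their outer faces flush with the legs' outer faces.

B is a wooden ladder with two side rails of 42×54 mm section and 2676 mm height, set 505 mm apart overall. Between them run 8 rectangular rungs (54 mm deep, 32 mm thick), front faces flush with the rails' −y face. The bottom of the first rung is 264 mm above the floor and each subsequent rung is 320 mm higher than the one below.

C is a four-legged stool. The seat is 330×309 mm, 30 mm thick, top at z = 405 mm. It stands on four round legs, each 26 mm in diameter, from z = 0 to the seat underside, each leg's axis is inset half a diameter from the nearest pair of seat edges (so the leg's bounding box is flush with the corner).

The ladder is on the floor beside the table on its +y side. The stool is on top of the table, centred.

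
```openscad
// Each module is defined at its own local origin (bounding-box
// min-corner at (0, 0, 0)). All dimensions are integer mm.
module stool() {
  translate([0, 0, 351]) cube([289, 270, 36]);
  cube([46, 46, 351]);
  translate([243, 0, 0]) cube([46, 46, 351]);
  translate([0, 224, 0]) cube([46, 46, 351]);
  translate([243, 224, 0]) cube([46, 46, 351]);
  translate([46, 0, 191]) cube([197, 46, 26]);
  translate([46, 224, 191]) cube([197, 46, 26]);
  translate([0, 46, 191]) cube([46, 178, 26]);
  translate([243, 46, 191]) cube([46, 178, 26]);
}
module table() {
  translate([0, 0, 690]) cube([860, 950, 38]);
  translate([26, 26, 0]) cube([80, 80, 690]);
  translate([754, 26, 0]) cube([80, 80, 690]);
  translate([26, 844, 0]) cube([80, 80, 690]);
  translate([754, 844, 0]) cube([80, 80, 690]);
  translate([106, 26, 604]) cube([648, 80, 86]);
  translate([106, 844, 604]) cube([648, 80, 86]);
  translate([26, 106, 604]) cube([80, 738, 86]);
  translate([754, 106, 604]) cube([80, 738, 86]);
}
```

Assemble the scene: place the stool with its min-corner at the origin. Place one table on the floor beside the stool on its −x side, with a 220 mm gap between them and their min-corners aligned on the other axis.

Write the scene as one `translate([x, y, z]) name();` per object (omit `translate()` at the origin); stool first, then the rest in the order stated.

stool();
translate([-1080, 0, 0]) table();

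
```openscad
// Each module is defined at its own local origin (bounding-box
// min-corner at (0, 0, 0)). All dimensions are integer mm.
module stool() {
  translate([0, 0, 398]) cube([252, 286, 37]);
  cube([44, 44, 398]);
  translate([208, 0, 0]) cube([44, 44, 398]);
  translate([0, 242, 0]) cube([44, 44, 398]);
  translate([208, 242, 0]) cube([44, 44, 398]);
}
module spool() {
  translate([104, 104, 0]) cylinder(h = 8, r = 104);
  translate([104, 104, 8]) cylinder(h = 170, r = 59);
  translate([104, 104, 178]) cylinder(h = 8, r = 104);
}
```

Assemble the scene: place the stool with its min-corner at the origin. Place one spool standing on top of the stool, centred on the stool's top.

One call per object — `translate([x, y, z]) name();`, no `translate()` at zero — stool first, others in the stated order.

stool();
translate([22, 39, 435]) spool();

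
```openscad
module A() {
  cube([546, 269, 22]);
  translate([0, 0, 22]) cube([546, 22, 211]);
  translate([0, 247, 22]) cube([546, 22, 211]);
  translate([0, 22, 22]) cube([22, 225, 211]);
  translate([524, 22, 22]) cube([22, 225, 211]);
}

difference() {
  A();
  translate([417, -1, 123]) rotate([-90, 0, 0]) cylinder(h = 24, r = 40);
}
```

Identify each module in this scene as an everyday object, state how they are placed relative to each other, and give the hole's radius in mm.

The subtracted cylinder has r = 40 mm.

A is an open box. The open box has a circular hole through its front wall. The hole's radius is 40 mm.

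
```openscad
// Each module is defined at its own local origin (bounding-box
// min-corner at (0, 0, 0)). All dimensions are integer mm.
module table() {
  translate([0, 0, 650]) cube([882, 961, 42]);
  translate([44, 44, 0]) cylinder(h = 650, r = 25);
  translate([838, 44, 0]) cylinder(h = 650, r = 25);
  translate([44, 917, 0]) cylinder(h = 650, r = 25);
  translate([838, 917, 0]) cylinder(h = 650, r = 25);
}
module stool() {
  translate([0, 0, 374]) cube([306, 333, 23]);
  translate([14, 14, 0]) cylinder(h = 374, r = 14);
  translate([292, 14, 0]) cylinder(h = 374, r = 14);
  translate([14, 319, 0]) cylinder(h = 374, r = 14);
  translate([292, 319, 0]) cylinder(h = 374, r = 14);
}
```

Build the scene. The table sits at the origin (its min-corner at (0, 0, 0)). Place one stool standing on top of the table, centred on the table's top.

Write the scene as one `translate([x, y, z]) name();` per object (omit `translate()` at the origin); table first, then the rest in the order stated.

table();
translate([288, 314, 692]) stool();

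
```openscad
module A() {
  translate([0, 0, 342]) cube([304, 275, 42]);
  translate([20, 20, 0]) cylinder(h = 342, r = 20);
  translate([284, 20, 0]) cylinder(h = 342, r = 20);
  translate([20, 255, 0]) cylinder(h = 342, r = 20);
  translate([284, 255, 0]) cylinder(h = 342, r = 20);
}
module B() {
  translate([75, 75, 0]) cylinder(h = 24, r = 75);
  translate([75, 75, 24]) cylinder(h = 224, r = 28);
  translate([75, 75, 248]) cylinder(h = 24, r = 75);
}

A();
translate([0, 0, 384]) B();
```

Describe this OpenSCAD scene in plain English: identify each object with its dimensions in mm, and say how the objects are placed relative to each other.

A is a simple wooden stool: a rectangular seat 304 mm (x) by 275 mm (y), 42 mm thick, top face at z = 384 mm, on four round legs, each 40 mm in diameter. The legs rest on z = 0, each leg's axis is inset half a diameter from the nearest pair of seat edges (so the leg's bounding box is flush with the corner).

B is a spool: two coaxial disc flanges of radius 75 mm and thickness 24 mm, joined by a core cylinder of radius 28 mm and height 224 mm. The lower flange rests on z = 0 and the three cylinders share a vertical axis.

The spool is on top of the stool.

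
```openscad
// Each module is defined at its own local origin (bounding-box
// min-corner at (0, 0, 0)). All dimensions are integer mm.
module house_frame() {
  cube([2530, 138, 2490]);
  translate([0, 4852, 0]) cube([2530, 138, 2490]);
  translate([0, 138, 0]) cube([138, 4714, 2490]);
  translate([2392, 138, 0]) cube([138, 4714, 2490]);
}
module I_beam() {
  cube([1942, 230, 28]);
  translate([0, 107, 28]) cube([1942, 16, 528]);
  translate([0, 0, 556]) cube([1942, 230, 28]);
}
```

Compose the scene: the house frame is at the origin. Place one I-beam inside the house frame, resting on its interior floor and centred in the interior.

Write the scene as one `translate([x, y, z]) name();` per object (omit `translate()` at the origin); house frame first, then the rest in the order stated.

house_frame();
translate([294, 2380, 0]) I_beam();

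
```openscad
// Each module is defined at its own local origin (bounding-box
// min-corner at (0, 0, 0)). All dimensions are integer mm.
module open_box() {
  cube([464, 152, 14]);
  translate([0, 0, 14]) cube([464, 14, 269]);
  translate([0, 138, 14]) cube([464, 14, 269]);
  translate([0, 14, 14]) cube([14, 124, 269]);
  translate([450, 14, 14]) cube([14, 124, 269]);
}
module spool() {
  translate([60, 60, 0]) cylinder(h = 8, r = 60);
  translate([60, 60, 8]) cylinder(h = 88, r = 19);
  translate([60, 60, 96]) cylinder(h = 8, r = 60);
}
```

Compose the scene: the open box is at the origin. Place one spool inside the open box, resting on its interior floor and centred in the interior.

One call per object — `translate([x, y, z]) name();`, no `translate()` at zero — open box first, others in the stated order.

open_box();
translate([172, 16, 14]) spool();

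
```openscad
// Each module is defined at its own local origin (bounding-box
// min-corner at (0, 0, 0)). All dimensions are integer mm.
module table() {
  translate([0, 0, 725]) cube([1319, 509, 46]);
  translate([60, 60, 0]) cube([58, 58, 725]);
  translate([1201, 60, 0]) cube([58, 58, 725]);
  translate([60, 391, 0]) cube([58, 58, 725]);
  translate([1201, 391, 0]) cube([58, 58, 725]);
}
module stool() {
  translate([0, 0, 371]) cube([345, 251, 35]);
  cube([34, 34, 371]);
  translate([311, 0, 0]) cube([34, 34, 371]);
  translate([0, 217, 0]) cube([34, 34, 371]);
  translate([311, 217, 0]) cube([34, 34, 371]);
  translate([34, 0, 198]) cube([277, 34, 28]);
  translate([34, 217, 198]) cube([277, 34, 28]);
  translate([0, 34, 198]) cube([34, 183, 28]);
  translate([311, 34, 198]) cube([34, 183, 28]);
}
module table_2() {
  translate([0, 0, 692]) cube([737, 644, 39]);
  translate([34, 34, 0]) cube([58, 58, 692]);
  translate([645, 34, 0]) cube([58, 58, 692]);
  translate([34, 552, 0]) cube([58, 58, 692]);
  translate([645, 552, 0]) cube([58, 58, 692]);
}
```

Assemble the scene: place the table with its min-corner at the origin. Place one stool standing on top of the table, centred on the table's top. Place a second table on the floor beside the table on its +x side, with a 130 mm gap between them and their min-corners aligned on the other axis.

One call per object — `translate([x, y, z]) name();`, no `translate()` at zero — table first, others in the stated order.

table();
translate([487, 129, 771]) stool();
translate([1449, 0, 0]) table_2();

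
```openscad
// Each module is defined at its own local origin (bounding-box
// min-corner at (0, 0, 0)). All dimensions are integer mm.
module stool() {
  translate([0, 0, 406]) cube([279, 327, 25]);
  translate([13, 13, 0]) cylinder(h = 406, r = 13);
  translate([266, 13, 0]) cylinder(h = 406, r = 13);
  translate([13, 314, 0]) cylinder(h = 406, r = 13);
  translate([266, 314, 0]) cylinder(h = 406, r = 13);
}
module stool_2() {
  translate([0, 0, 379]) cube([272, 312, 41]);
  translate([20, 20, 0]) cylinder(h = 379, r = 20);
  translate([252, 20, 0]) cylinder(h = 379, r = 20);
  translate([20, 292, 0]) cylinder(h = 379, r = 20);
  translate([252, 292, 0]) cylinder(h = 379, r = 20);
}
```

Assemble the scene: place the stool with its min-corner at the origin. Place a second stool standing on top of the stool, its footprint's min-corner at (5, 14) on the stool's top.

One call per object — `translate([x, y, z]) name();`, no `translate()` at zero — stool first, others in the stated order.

stool();
translate([5, 14, 431]) stool_2();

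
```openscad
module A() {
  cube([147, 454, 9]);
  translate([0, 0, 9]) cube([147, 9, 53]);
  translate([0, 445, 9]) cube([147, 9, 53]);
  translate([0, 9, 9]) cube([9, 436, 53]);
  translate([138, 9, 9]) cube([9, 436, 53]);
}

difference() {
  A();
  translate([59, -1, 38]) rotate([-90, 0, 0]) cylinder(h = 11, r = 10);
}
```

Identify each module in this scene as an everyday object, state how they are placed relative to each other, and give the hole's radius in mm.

The subtracted cylinder has r = 10 mm.

A is an open box. The open box has a circular hole through its front wall. The hole's radius is 10 mm.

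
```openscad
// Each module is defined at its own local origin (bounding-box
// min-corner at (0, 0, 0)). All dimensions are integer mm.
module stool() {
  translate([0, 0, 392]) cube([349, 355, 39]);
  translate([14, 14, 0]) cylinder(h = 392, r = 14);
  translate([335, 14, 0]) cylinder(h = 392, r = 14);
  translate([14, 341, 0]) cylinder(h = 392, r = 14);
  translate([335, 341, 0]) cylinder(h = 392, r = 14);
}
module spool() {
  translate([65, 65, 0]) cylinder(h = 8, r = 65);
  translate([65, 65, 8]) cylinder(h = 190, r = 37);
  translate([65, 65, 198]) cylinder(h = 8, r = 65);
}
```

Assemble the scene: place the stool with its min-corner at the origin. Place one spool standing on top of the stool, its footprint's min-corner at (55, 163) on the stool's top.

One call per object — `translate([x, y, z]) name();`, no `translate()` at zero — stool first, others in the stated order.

stool();
translate([55, 163, 431]) spool();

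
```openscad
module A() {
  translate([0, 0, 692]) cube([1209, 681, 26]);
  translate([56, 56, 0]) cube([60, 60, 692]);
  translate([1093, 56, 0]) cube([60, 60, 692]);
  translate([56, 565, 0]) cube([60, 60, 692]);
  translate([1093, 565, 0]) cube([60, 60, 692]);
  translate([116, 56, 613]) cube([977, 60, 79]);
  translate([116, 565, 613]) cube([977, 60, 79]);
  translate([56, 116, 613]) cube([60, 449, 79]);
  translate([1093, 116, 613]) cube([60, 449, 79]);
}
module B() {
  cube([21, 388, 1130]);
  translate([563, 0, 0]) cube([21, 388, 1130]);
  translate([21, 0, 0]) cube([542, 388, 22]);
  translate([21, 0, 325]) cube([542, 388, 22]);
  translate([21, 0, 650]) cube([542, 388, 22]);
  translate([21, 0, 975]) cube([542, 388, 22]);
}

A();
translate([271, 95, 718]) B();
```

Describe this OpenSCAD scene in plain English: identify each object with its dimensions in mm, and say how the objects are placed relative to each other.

A is a rectangular dining table. The top is 1209×681×26 mm with its upper surface at z = 718 mm. It stands on four 60×60 mm square legs, each inset 56 mm from the nearest pair of top edges, running from the floor to the underside of the top. Four apron rails, 60 mm thick and 79 mm tall, run between adjacent legs with their top edges flush with the underside of the top and their outer faces flush with the legs' outer faces.

B is a bookshelf 584 mm wide overall, 388 mm deep and 1130 mm tall. The two sides are 21 mm thick vertical panels. 4 horizontal shelves of 22 mm thickness span between the inner faces of the sides; the lowest shelf sits on the floor and shelves are stacked with a clear vertical gap of 303 mm between each pair.

The bookshelf is on top of the table.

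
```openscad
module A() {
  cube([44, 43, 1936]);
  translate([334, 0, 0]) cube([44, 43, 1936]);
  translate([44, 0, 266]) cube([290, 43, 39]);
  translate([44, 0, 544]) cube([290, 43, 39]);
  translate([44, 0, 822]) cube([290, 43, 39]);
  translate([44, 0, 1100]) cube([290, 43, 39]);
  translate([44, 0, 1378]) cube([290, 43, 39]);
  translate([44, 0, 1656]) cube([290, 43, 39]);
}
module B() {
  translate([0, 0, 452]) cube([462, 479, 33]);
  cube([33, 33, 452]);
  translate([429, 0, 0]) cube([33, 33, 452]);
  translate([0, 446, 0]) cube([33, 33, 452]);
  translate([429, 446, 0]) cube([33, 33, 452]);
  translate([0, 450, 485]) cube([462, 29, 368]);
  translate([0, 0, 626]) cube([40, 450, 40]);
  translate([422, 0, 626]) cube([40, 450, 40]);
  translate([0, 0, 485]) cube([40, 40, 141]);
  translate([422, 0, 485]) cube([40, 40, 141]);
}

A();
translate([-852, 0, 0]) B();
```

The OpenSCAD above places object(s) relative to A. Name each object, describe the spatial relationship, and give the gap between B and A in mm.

A is a ladder. B is a chair. The chair is on the floor beside the ladder on its −x side. The gap between the chair and the ladder is 390 mm.

The chair's nearest face is 390 mm from the ladder's −x face.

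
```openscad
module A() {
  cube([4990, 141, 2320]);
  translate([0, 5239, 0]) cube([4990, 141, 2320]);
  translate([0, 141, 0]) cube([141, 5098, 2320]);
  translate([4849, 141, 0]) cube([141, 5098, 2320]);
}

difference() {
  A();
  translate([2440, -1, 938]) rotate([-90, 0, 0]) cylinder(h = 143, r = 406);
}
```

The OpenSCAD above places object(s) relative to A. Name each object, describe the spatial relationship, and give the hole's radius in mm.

A is a house frame. The house frame has a circular hole through its front wall. The hole's radius is 406 mm.

The subtracted cylinder has r = 406 mm.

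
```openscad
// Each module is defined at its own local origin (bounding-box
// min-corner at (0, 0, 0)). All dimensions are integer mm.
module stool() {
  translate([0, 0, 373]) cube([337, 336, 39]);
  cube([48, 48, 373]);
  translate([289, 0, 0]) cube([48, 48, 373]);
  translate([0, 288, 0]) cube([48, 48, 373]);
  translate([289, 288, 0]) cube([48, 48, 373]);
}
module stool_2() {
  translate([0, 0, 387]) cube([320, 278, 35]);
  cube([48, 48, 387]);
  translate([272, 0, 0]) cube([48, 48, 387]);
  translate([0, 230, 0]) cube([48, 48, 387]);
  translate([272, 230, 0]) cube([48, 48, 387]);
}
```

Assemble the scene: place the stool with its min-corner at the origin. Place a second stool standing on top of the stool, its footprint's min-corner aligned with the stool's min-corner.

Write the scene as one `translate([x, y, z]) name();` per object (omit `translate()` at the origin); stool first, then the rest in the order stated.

stool();
translate([0, 0, 412]) stool_2();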